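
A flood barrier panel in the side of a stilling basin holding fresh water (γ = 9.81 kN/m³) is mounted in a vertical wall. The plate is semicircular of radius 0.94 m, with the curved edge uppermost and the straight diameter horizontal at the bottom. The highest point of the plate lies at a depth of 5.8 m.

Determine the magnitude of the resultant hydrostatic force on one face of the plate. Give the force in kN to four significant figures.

γ = 9.81 kN/m³.
The centroid lies 4r/(3π) = 0.398948 m above the diameter, so r − 4r/(3π) = 0.94 − 0.398948 = 0.541052 m below the topmost point, so the centroid depth is h_c = 5.8 + 0.541052 = 6.34105 m.
A = πr²/2 = π × 0.94²/2 = 1.38796 m².
Resultant F = γ·h_c·A = 9.81 × 6.34105 × 1.38796 = 86.339 kN.

F ≈ 86.34 kN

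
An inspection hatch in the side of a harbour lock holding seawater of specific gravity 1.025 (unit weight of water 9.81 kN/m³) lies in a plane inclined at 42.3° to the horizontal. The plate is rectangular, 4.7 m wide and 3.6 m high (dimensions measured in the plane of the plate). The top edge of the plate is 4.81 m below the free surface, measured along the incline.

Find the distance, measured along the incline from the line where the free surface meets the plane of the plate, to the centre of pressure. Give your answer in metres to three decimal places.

γ = 1.025 × 9.81 = 10.05525 kN/m³.
Let θ = 42.3° be the plate's angle to the horizontal; measure y along the incline from where the plane meets the free surface. Vertical depth h = y·sinθ with sinθ = 0.673013.
The centroid lies 3.6/2 = 1.8 m below the top edge, so y_c = 4.81 + 1.8 = 6.61 m and h_c = 6.61 × 0.673013 = 4.44862 m.
A = 4.7 × 3.6 = 16.92 m².
Resultant F = γ·h_c·A = 10.05525 × 4.44862 × 16.92 = 756.865 kN.
I_c = b·h³/12 = 4.7 × 3.6³/12 = 18.2736 m⁴.
Centre of pressure: y_p = y_c + I_c/(y_c·A) = 6.61 + 18.2736/(6.61 × 16.92) = 6.61 + 0.163389 = 6.77339 m along the plane.

y_p = 6.773 m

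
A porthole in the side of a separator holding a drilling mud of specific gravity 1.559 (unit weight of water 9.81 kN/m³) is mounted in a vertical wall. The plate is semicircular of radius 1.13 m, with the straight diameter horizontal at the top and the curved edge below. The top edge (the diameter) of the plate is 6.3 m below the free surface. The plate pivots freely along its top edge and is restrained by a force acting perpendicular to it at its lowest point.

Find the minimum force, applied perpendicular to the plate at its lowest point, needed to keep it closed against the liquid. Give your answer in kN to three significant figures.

γ = 1.559 × 9.81 = 15.29379 kN/m³.
The centroid of a semicircle lies 4r/(3π) = 0.479587 m from the diameter, here below the top edge, so the centroid depth is h_c = 6.3 + 0.479587 = 6.77959 m.
A = πr²/2 = π × 1.13²/2 = 2.00575 m².
Resultant F = γ·h_c·A = 15.29379 × 6.77959 × 2.00575 = 207.967 kN.
I_c = (π/8 − 8/(9π))·r⁴ = 0.109757 × 1.13⁴ = 0.178956 m⁴.
Centre of pressure: y_p = y_c + I_c/(y_c·A) = 6.77959 + 0.178956/(6.77959 × 2.00575) = 6.77959 + 0.0131603 = 6.79275 m along the plane.
The resultant acts 0.479587 + 0.0131603 = 0.492747 m (along the plate) below the hinge at the top edge, so the moment about the hinge is M = F × 0.492747 = 207.967 × 0.492747 = 102.475 kN·m.
A normal force at the bottom, 1.13 m from the hinge, must supply this moment: P = 102.475/1.13 = 90.6858 kN.

P ≈ 90.7 kN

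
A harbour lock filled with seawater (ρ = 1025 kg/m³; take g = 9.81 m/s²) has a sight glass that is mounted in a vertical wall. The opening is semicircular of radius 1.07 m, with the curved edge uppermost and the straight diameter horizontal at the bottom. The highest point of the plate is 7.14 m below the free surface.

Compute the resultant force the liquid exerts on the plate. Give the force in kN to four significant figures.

F ≈ 140.3 kN

γ = ρg = 1025 × 9.81 / 1000 = 10.05525 kN/m³.
The centroid lies 4r/(3π) = 0.454122 m above the diameter, so r − 4r/(3π) = 1.07 − 0.454122 = 0.615878 m below the topmost point, so the centroid depth is h_c = 7.14 + 0.615878 = 7.75588 m.
A = πr²/2 = π × 1.07²/2 = 1.7984 m².
Resultant F = γ·h_c·A = 10.05525 × 7.75588 × 1.7984 = 140.252 kN.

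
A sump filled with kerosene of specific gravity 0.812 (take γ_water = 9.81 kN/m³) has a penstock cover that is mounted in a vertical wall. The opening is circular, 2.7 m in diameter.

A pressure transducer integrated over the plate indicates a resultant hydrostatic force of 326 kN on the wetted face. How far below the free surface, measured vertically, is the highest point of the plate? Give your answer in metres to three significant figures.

γ = 0.812 × 9.81 = 7.96572 kN/m³.
A = π(1.35)² = 5.72555 m².
From F = γ·h_c·A, the centroid depth is h_c = 326/(7.96572 × 5.72555) = 7.14785 m.
The centroid is at the centre, 1.35 m below the top of the plate, so the highest point sits at h_top = 7.14785 − 1.35 = 5.79785 m below the surface.

d_top ≈ 5.80 m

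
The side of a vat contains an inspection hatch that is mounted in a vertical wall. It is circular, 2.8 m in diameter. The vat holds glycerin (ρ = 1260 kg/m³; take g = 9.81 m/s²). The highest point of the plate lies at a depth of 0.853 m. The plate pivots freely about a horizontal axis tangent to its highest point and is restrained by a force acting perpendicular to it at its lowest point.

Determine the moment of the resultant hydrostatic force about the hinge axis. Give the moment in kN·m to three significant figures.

M ≈ 277 kN·m

γ = ρg = 1260 × 9.81 / 1000 = 12.3606 kN/m³.
The centroid is at the centre, 1.4 m below the top of the plate, so the centroid depth is h_c = 0.853 + 1.4 = 2.253 m.
A = π(1.4)² = 6.15752 m².
Resultant F = γ·h_c·A = 12.3606 × 2.253 × 6.15752 = 171.477 kN.
I_c = πr⁴/4 = π × 1.4⁴/4 = 3.01719 m⁴.
Centre of pressure: y_p = y_c + I_c/(y_c·A) = 2.253 + 3.01719/(2.253 × 6.15752) = 2.253 + 0.217488 = 2.47049 m along the plane.
The resultant acts 1.4 + 0.217488 = 1.61749 m (along the plate) below the hinge at the top edge, so the moment about the hinge is M = F × 1.61749 = 171.477 × 1.61749 = 277.362 kN·m.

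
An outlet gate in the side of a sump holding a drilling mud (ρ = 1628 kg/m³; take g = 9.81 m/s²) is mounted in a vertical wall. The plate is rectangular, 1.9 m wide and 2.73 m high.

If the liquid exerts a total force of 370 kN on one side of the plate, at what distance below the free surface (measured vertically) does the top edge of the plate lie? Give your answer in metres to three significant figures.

d_top ≈ 3.10 m

γ = ρg = 1628 × 9.81 / 1000 = 15.97068 kN/m³.
A = 1.9 × 2.73 = 5.187 m².
From F = γ·h_c·A, the centroid depth is h_c = 370/(15.97068 × 5.187) = 4.46645 m.
The centroid lies 2.73/2 = 1.365 m below the top edge, so the top edge sits at h_top = 4.46645 − 1.365 = 3.10145 m below the surface.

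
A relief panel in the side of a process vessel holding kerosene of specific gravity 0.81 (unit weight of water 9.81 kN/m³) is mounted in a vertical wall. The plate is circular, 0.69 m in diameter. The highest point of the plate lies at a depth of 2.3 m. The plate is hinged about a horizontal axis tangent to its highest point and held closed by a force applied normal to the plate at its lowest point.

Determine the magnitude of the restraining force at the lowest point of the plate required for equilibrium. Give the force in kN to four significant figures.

P ≈ 4.058 kN

γ = 0.81 × 9.81 = 7.9461 kN/m³.
The centroid is at the centre, 0.345 m below the top of the plate, so the centroid depth is h_c = 2.3 + 0.345 = 2.645 m.
A = π(0.345)² = 0.373928 m².
Resultant F = γ·h_c·A = 7.9461 × 2.645 × 0.373928 = 7.85901 kN.
I_c = πr⁴/4 = π × 0.345⁴/4 = 0.0111267 m⁴.
Centre of pressure: y_p = y_c + I_c/(y_c·A) = 2.645 + 0.0111267/(2.645 × 0.373928) = 2.645 + 0.01125 = 2.65625 m along the plane.
The resultant acts 0.345 + 0.01125 = 0.35625 m (along the plate) below the hinge at the top edge, so the moment about the hinge is M = F × 0.35625 = 7.85901 × 0.35625 = 2.79977 kN·m.
A normal force at the bottom, 0.69 m from the hinge, must supply this moment: P = 2.79977/0.69 = 4.05764 kN.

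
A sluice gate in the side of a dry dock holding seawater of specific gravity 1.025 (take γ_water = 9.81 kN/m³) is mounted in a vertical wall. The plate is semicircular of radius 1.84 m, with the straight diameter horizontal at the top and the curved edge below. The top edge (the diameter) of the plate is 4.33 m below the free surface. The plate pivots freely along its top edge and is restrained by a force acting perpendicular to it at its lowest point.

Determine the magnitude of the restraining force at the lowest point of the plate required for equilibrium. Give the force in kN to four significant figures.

γ = 1.025 × 9.81 = 10.05525 kN/m³.
The centroid of a semicircle lies 4r/(3π) = 0.78092 m from the diameter, here below the top edge, so the centroid depth is h_c = 4.33 + 0.78092 = 5.11092 m.
A = πr²/2 = π × 1.84²/2 = 5.31809 m².
Resultant F = γ·h_c·A = 10.05525 × 5.11092 × 5.31809 = 273.305 kN.
I_c = (π/8 − 8/(9π))·r⁴ = 0.109757 × 1.84⁴ = 1.25807 m⁴.
Centre of pressure: y_p = y_c + I_c/(y_c·A) = 5.11092 + 1.25807/(5.11092 × 5.31809) = 5.11092 + 0.046286 = 5.15721 m along the plane.
The resultant acts 0.78092 + 0.046286 = 0.827206 m (along the plate) below the hinge at the top edge, so the moment about the hinge is M = F × 0.827206 = 273.305 × 0.827206 = 226.08 kN·m.
A normal force at the bottom, 1.84 m from the hinge, must supply this moment: P = 226.08/1.84 = 122.87 kN.

P ≈ 122.9 kN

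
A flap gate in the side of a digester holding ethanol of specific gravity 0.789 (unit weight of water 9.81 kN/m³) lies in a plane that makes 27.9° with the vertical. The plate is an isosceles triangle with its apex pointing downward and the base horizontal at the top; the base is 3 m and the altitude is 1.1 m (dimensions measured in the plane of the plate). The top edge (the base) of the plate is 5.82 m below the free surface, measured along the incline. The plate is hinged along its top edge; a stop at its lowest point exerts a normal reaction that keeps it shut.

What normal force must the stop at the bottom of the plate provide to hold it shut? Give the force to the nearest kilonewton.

P ≈ 24 kN

γ = 0.789 × 9.81 = 7.74009 kN/m³.
The plate makes 27.9° with the vertical, i.e. θ = 90° − 27.9° = 62.1° to the horizontal. Measuring y along the incline from the free-surface line, vertical depth h = y·sinθ with sinθ = 0.883766.
With the apex down, the centroid sits h/3 = 1.1/3 = 0.366667 m below the base (the top edge), so y_c = 5.82 + 0.366667 = 6.18667 m and h_c = 6.18667 × 0.883766 = 5.46757 m.
A = ½ × 3 × 1.1 = 1.65 m².
Resultant F = γ·h_c·A = 7.74009 × 5.46757 × 1.65 = 69.8271 kN.
I_c = b·h³/36 = 3 × 1.1³/36 = 0.110917 m⁴.
Centre of pressure: y_p = y_c + I_c/(y_c·A) = 6.18667 + 0.110917/(6.18667 × 1.65) = 6.18667 + 0.0108657 = 6.19754 m along the plane.
The resultant acts 0.366667 + 0.0108657 = 0.377533 m (along the plate) below the hinge at the top edge, so the moment about the hinge is M = F × 0.377533 = 69.8271 × 0.377533 = 26.362 kN·m.
A normal force at the bottom, 1.1 m from the hinge, must supply this moment: P = 26.362/1.1 = 23.9655 kN.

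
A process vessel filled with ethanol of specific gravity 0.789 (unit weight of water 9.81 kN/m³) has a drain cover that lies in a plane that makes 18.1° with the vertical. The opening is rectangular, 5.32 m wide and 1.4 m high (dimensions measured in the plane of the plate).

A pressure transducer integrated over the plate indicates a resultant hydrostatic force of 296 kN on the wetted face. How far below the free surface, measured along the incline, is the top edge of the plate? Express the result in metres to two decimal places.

γ = 0.789 × 9.81 = 7.74009 kN/m³.
A = 5.32 × 1.4 = 7.448 m².
From F = γ·h_c·A, the centroid depth is h_c = 296/(7.74009 × 7.448) = 5.13459 m.
The plate makes 18.1° with the vertical, i.e. θ = 90° − 18.1° = 71.9° to the horizontal. Measuring y along the incline from the free-surface line, vertical depth h = y·sinθ with sinθ = 0.950516.
Along the incline, y_c = h_c/sinθ = 5.13459/0.950516 = 5.4019 m.
The centroid lies 1.4/2 = 0.7 m below the top edge, so the top edge sits at y_top = 5.4019 − 0.7 = 4.7019 m along the incline.

y_top ≈ 4.70 m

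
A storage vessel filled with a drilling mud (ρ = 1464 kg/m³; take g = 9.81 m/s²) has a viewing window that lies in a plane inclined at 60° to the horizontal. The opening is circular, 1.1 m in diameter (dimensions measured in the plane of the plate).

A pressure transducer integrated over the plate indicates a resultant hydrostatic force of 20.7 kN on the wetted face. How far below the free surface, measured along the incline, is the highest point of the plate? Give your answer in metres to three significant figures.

y_top ≈ 1.20 m

γ = ρg = 1464 × 9.81 / 1000 = 14.36184 kN/m³.
A = π(0.55)² = 0.950332 m².
From F = γ·h_c·A, the centroid depth is h_c = 20.7/(14.36184 × 0.950332) = 1.51665 m.
Let θ = 60° be the plate's angle to the horizontal; measure y along the incline from where the plane meets the free surface. Vertical depth h = y·sinθ with sinθ = 0.866025.
Along the incline, y_c = h_c/sinθ = 1.51665/0.866025 = 1.75128 m.
The centroid is at the centre, 0.55 m below the top of the plate, so the highest point sits at y_top = 1.75128 − 0.55 = 1.20128 m along the incline.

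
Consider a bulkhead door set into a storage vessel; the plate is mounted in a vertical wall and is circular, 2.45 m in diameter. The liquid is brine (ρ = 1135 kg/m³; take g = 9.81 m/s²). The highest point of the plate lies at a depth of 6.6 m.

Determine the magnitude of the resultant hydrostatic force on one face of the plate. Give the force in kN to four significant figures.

F ≈ 410.7 kN

γ = ρg = 1135 × 9.81 / 1000 = 11.13435 kN/m³.
The centroid is at the centre, 1.225 m below the top of the plate, so the centroid depth is h_c = 6.6 + 1.225 = 7.825 m.
A = π(1.225)² = 4.71435 m².
Resultant F = γ·h_c·A = 11.13435 × 7.825 × 4.71435 = 410.744 kN.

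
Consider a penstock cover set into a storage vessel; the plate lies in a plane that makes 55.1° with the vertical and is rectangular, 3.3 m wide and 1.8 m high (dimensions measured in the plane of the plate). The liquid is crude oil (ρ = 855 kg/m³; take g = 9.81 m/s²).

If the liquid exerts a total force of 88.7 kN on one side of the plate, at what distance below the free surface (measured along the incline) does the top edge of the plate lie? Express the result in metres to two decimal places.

γ = ρg = 855 × 9.81 / 1000 = 8.38755 kN/m³.
A = 3.3 × 1.8 = 5.94 m².
From F = γ·h_c·A, the centroid depth is h_c = 88.7/(8.38755 × 5.94) = 1.78034 m.
The plate makes 55.1° with the vertical, i.e. θ = 90° − 55.1° = 34.9° to the horizontal. Measuring y along the incline from the free-surface line, vertical depth h = y·sinθ with sinθ = 0.572146.
Along the incline, y_c = h_c/sinθ = 1.78034/0.572146 = 3.11169 m.
The centroid lies 1.8/2 = 0.9 m below the top edge, so the top edge sits at y_top = 3.11169 − 0.9 = 2.21169 m along the incline.

y_top ≈ 2.21 m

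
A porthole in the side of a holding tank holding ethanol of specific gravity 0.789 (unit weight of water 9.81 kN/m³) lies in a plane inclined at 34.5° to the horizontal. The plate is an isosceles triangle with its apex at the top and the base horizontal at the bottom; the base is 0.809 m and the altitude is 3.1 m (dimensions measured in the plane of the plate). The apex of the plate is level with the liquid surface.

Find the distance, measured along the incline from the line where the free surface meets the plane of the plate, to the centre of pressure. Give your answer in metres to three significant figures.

γ = 0.789 × 9.81 = 7.74009 kN/m³.
Let θ = 34.5° be the plate's angle to the horizontal; measure y along the incline from where the plane meets the free surface. Vertical depth h = y·sinθ with sinθ = 0.566406.
With the apex up, the centroid sits 2h/3 = 2 × 3.1/3 = 2.06667 m below the apex, so y_c = 2.06667 m and h_c = 2.06667 × 0.566406 = 1.17057 m.
A = ½ × 0.809 × 3.1 = 1.25395 m².
Resultant F = γ·h_c·A = 7.74009 × 1.17057 × 1.25395 = 11.3612 kN.
I_c = b·h³/36 = 0.809 × 3.1³/36 = 0.66947 m⁴.
Centre of pressure: y_p = y_c + I_c/(y_c·A) = 2.06667 + 0.66947/(2.06667 × 1.25395) = 2.06667 + 0.258333 = 2.325 m along the plane.

y_p = 2.33 m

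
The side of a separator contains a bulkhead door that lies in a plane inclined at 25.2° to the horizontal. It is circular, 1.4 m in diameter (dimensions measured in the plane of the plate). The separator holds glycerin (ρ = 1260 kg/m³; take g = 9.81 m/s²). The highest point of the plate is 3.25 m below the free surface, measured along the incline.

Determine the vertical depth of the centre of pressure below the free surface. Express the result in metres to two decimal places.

γ = ρg = 1260 × 9.81 / 1000 = 12.3606 kN/m³.
Let θ = 25.2° be the plate's angle to the horizontal; measure y along the incline from where the plane meets the free surface. Vertical depth h = y·sinθ with sinθ = 0.425779.
The centroid is at the centre, 0.7 m below the top of the plate, so y_c = 3.25 + 0.7 = 3.95 m and h_c = 3.95 × 0.425779 = 1.68183 m.
A = π(0.7)² = 1.53938 m².
Resultant F = γ·h_c·A = 12.3606 × 1.68183 × 1.53938 = 32.0013 kN.
I_c = πr⁴/4 = π × 0.7⁴/4 = 0.188574 m⁴.
Centre of pressure: y_p = y_c + I_c/(y_c·A) = 3.95 + 0.188574/(3.95 × 1.53938) = 3.95 + 0.0310127 = 3.98101 m along the plane.
Vertically, h_p = y_p·sinθ = 3.98101 × 0.425779 = 1.69503 m.

h_p = 1.70 m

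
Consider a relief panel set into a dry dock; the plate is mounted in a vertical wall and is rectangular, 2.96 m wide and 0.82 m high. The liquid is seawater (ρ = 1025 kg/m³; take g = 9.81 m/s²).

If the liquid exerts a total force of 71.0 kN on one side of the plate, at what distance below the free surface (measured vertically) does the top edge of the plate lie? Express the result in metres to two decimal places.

γ = ρg = 1025 × 9.81 / 1000 = 10.05525 kN/m³.
A = 2.96 × 0.82 = 2.4272 m².
From F = γ·h_c·A, the centroid depth is h_c = 71.0/(10.05525 × 2.4272) = 2.90911 m.
The centroid lies 0.82/2 = 0.41 m below the top edge, so the top edge sits at h_top = 2.90911 − 0.41 = 2.49911 m below the surface.

d_top ≈ 2.50 m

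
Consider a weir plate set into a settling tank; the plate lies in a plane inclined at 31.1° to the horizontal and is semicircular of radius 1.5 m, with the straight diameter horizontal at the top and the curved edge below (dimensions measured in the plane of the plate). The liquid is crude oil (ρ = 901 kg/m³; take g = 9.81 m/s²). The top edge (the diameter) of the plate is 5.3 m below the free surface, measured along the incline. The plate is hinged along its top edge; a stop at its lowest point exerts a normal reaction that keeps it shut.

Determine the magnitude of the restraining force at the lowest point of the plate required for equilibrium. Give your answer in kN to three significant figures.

γ = ρg = 901 × 9.81 / 1000 = 8.83881 kN/m³.
Let θ = 31.1° be the plate's angle to the horizontal; measure y along the incline from where the plane meets the free surface. Vertical depth h = y·sinθ with sinθ = 0.516533.
The centroid of a semicircle lies 4r/(3π) = 0.63662 m from the diameter, here below the top edge, so y_c = 5.3 + 0.63662 = 5.93662 m and h_c = 5.93662 × 0.516533 = 3.06646 m.
A = πr²/2 = π × 1.5²/2 = 3.53429 m².
Resultant F = γ·h_c·A = 8.83881 × 3.06646 × 3.53429 = 95.7929 kN.
I_c = (π/8 − 8/(9π))·r⁴ = 0.109757 × 1.5⁴ = 0.555645 m⁴.
Centre of pressure: y_p = y_c + I_c/(y_c·A) = 5.93662 + 0.555645/(5.93662 × 3.53429) = 5.93662 + 0.0264823 = 5.9631 m along the plane.
The resultant acts 0.63662 + 0.0264823 = 0.663102 m (along the plate) below the hinge at the top edge, so the moment about the hinge is M = F × 0.663102 = 95.7929 × 0.663102 = 63.5205 kN·m.
A normal force at the bottom, 1.5 m from the hinge, must supply this moment: P = 63.5205/1.5 = 42.347 kN.

P ≈ 42.3 kN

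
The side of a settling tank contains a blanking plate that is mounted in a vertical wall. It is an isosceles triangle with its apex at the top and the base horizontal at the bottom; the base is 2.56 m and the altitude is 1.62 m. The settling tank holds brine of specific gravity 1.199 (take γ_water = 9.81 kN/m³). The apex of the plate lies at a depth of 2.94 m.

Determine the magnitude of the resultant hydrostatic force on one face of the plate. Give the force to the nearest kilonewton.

γ = 1.199 × 9.81 = 11.76219 kN/m³.
With the apex up, the centroid sits 2h/3 = 2 × 1.62/3 = 1.08 m below the apex, so the centroid depth is h_c = 2.94 + 1.08 = 4.02 m.
A = ½ × 2.56 × 1.62 = 2.0736 m².
Resultant F = γ·h_c·A = 11.76219 × 4.02 × 2.0736 = 98.0481 kN.

F ≈ 98 kN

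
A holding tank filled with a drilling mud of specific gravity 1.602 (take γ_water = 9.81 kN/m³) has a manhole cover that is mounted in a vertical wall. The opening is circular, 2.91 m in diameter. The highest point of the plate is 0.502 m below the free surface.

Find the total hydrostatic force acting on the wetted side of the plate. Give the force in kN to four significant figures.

F ≈ 204.5 kN

γ = 1.602 × 9.81 = 15.71562 kN/m³.
The centroid is at the centre, 1.455 m below the top of the plate, so the centroid depth is h_c = 0.502 + 1.455 = 1.957 m.
A = π(1.455)² = 6.65083 m².
Resultant F = γ·h_c·A = 15.71562 × 1.957 × 6.65083 = 204.549 kN.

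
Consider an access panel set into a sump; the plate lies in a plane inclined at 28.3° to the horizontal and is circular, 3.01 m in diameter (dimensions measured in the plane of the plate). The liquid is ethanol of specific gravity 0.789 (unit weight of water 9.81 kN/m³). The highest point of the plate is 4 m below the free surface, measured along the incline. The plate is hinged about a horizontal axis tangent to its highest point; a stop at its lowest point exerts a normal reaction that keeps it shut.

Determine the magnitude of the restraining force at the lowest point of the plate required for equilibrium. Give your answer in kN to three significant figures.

γ = 0.789 × 9.81 = 7.74009 kN/m³.
Let θ = 28.3° be the plate's angle to the horizontal; measure y along the incline from where the plane meets the free surface. Vertical depth h = y·sinθ with sinθ = 0.474088.
The centroid is at the centre, 1.505 m below the top of the plate, so y_c = 4 + 1.505 = 5.505 m and h_c = 5.505 × 0.474088 = 2.60985 m.
A = π(1.505)² = 7.11579 m².
Resultant F = γ·h_c·A = 7.74009 × 2.60985 × 7.11579 = 143.742 kN.
I_c = πr⁴/4 = π × 1.505⁴/4 = 4.02936 m⁴.
Centre of pressure: y_p = y_c + I_c/(y_c·A) = 5.505 + 4.02936/(5.505 × 7.11579) = 5.505 + 0.102862 = 5.60786 m along the plane.
The resultant acts 1.505 + 0.102862 = 1.60786 m (along the plate) below the hinge at the top edge, so the moment about the hinge is M = F × 1.60786 = 143.742 × 1.60786 = 231.117 kN·m.
A normal force at the bottom, 3.01 m from the hinge, must supply this moment: P = 231.117/3.01 = 76.7831 kN.

P ≈ 76.8 kN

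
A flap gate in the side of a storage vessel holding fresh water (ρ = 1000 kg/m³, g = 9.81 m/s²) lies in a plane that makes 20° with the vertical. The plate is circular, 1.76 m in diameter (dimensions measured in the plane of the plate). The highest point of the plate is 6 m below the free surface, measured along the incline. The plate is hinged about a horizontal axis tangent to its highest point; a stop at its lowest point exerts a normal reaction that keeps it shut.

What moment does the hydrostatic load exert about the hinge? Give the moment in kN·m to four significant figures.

γ = ρg = 1000 × 9.81 = 9810 N/m³ = 9.81 kN/m³.
The plate makes 20° with the vertical, i.e. θ = 90° − 20° = 70° to the horizontal. Measuring y along the incline from the free-surface line, vertical depth h = y·sinθ with sinθ = 0.939693.
The centroid is at the centre, 0.88 m below the top of the plate, so y_c = 6 + 0.88 = 6.88 m and h_c = 6.88 × 0.939693 = 6.46509 m.
A = π(0.88)² = 2.43285 m².
Resultant F = γ·h_c·A = 9.81 × 6.46509 × 2.43285 = 154.298 kN.
I_c = πr⁴/4 = π × 0.88⁴/4 = 0.471 m⁴.
Centre of pressure: y_p = y_c + I_c/(y_c·A) = 6.88 + 0.471/(6.88 × 2.43285) = 6.88 + 0.0281395 = 6.90814 m along the plane.
The resultant acts 0.88 + 0.0281395 = 0.908139 m (along the plate) below the hinge at the top edge, so the moment about the hinge is M = F × 0.908139 = 154.298 × 0.908139 = 140.124 kN·m.

M ≈ 140.1 kN·m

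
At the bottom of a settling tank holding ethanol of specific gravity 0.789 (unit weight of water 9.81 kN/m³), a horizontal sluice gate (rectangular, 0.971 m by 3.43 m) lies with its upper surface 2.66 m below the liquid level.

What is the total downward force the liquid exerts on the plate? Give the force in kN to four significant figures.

γ = 0.789 × 9.81 = 7.74009 kN/m³.
The plate is horizontal, so pressure is uniform at p = γ·h = 7.74009 × 2.66 = 20.5886 kN/m².
A = 0.971 × 3.43 = 3.33053 m².
F = p·A = 20.5886 × 3.33053 = 68.5709 kN.

F ≈ 68.57 kN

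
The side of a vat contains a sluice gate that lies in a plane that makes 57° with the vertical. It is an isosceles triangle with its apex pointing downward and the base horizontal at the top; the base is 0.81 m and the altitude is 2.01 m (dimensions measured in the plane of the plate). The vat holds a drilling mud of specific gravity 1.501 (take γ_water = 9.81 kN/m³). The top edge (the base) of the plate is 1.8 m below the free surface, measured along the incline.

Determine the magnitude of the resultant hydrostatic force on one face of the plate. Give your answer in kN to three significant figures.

γ = 1.501 × 9.81 = 14.72481 kN/m³.
The plate makes 57° with the vertical, i.e. θ = 90° − 57° = 33° to the horizontal. Measuring y along the incline from the free-surface line, vertical depth h = y·sinθ with sinθ = 0.544639.
With the apex down, the centroid sits h/3 = 2.01/3 = 0.67 m below the base (the top edge), so y_c = 1.8 + 0.67 = 2.47 m and h_c = 2.47 × 0.544639 = 1.34526 m.
A = ½ × 0.81 × 2.01 = 0.81405 m².
Resultant F = γ·h_c·A = 14.72481 × 1.34526 × 0.81405 = 16.1253 kN.

F ≈ 16.1 kN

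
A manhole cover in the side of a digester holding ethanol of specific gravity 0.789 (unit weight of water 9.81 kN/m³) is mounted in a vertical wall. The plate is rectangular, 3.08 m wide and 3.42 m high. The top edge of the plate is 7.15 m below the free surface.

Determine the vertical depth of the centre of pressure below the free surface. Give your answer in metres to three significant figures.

h_p = 8.97 m

γ = 0.789 × 9.81 = 7.74009 kN/m³.
The centroid lies 3.42/2 = 1.71 m below the top edge, so the centroid depth is h_c = 7.15 + 1.71 = 8.86 m.
A = 3.08 × 3.42 = 10.5336 m².
Resultant F = γ·h_c·A = 7.74009 × 8.86 × 10.5336 = 722.365 kN.
I_c = b·h³/12 = 3.08 × 3.42³/12 = 10.2671 m⁴.
Centre of pressure: y_p = y_c + I_c/(y_c·A) = 8.86 + 10.2671/(8.86 × 10.5336) = 8.86 + 0.110011 = 8.97001 m along the plane.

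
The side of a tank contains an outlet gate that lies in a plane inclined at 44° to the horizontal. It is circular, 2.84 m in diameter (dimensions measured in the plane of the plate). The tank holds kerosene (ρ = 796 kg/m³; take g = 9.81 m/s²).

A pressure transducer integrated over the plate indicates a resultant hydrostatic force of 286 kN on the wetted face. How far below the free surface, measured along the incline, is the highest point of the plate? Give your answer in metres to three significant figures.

y_top ≈ 6.90 m

γ = ρg = 796 × 9.81 / 1000 = 7.80876 kN/m³.
A = π(1.42)² = 6.33471 m².
From F = γ·h_c·A, the centroid depth is h_c = 286/(7.80876 × 6.33471) = 5.78172 m.
Let θ = 44° be the plate's angle to the horizontal; measure y along the incline from where the plane meets the free surface. Vertical depth h = y·sinθ with sinθ = 0.694658.
Along the incline, y_c = h_c/sinθ = 5.78172/0.694658 = 8.32312 m.
The centroid is at the centre, 1.42 m below the top of the plate, so the highest point sits at y_top = 8.32312 − 1.42 = 6.90312 m along the incline.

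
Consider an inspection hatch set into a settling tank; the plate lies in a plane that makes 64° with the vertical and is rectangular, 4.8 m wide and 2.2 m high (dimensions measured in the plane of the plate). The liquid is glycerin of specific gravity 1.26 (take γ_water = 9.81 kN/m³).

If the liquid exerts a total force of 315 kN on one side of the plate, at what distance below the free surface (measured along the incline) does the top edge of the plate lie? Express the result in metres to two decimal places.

γ = 1.26 × 9.81 = 12.3606 kN/m³.
A = 4.8 × 2.2 = 10.56 m².
From F = γ·h_c·A, the centroid depth is h_c = 315/(12.3606 × 10.56) = 2.41328 m.
The plate makes 64° with the vertical, i.e. θ = 90° − 64° = 26° to the horizontal. Measuring y along the incline from the free-surface line, vertical depth h = y·sinθ with sinθ = 0.438371.
Along the incline, y_c = h_c/sinθ = 2.41328/0.438371 = 5.50511 m.
The centroid lies 2.2/2 = 1.1 m below the top edge, so the top edge sits at y_top = 5.50511 − 1.1 = 4.40511 m along the incline.

y_top ≈ 4.41 m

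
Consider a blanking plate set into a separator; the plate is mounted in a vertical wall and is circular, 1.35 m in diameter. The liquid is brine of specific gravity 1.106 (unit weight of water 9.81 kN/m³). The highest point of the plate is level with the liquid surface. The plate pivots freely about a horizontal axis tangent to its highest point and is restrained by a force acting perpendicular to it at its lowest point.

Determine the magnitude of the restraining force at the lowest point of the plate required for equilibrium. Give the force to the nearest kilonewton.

P ≈ 7 kN

γ = 1.106 × 9.81 = 10.84986 kN/m³.
The centroid is at the centre, 0.675 m below the top of the plate, so the centroid depth is h_c = 0.675 m.
A = π(0.675)² = 1.43139 m².
Resultant F = γ·h_c·A = 10.84986 × 0.675 × 1.43139 = 10.483 kN.
I_c = πr⁴/4 = π × 0.675⁴/4 = 0.163044 m⁴.
Centre of pressure: y_p = y_c + I_c/(y_c·A) = 0.675 + 0.163044/(0.675 × 1.43139) = 0.675 + 0.16875 = 0.84375 m along the plane.
The resultant acts 0.675 + 0.16875 = 0.84375 m (along the plate) below the hinge at the top edge, so the moment about the hinge is M = F × 0.84375 = 10.483 × 0.84375 = 8.84503 kN·m.
A normal force at the bottom, 1.35 m from the hinge, must supply this moment: P = 8.84503/1.35 = 6.55187 kN.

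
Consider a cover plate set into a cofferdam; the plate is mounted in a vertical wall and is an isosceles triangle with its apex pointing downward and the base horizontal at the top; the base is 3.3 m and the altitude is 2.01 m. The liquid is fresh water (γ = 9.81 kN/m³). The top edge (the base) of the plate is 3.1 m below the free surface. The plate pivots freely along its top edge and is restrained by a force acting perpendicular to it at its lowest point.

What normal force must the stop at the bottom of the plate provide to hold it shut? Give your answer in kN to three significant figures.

P ≈ 44.5 kN

γ = 9.81 kN/m³.
With the apex down, the centroid sits h/3 = 2.01/3 = 0.67 m below the base (the top edge), so the centroid depth is h_c = 3.1 + 0.67 = 3.77 m.
A = ½ × 3.3 × 2.01 = 3.3165 m².
Resultant F = γ·h_c·A = 9.81 × 3.77 × 3.3165 = 122.656 kN.
I_c = b·h³/36 = 3.3 × 2.01³/36 = 0.744388 m⁴.
Centre of pressure: y_p = y_c + I_c/(y_c·A) = 3.77 + 0.744388/(3.77 × 3.3165) = 3.77 + 0.0595358 = 3.82954 m along the plane.
The resultant acts 0.67 + 0.0595358 = 0.729536 m (along the plate) below the hinge at the top edge, so the moment about the hinge is M = F × 0.729536 = 122.656 × 0.729536 = 89.482 kN·m.
A normal force at the bottom, 2.01 m from the hinge, must supply this moment: P = 89.482/2.01 = 44.5184 kN.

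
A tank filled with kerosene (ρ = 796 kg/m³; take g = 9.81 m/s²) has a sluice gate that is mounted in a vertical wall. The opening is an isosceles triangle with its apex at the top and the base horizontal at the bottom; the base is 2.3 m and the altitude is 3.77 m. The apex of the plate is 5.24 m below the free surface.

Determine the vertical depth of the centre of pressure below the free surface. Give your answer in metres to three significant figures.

γ = ρg = 796 × 9.81 / 1000 = 7.80876 kN/m³.
With the apex up, the centroid sits 2h/3 = 2 × 3.77/3 = 2.51333 m below the apex, so the centroid depth is h_c = 5.24 + 2.51333 = 7.75333 m.
A = ½ × 2.3 × 3.77 = 4.3355 m².
Resultant F = γ·h_c·A = 7.80876 × 7.75333 × 4.3355 = 262.488 kN.
I_c = b·h³/36 = 2.3 × 3.77³/36 = 3.42333 m⁴.
Centre of pressure: y_p = y_c + I_c/(y_c·A) = 7.75333 + 3.42333/(7.75333 × 4.3355) = 7.75333 + 0.101841 = 7.85517 m along the plane.

h_p = 7.86 m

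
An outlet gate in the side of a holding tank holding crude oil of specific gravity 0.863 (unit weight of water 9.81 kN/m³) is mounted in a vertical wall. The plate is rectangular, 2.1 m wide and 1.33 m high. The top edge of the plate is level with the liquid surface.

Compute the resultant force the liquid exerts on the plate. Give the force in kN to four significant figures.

γ = 0.863 × 9.81 = 8.46603 kN/m³.
The centroid lies 1.33/2 = 0.665 m below the top edge, so the centroid depth is h_c = 0.665 m.
A = 2.1 × 1.33 = 2.793 m².
Resultant F = γ·h_c·A = 8.46603 × 0.665 × 2.793 = 15.7243 kN.

F ≈ 15.72 kN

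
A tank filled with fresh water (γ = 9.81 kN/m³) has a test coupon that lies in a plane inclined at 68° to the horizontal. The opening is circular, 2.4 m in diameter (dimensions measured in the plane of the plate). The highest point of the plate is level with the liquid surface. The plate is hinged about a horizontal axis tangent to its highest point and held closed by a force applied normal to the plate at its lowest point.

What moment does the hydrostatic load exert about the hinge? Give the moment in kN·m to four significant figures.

γ = 9.81 kN/m³.
Let θ = 68° be the plate's angle to the horizontal; measure y along the incline from where the plane meets the free surface. Vertical depth h = y·sinθ with sinθ = 0.927184.
The centroid is at the centre, 1.2 m below the top of the plate, so y_c = 1.2 m and h_c = 1.2 × 0.927184 = 1.11262 m.
A = π(1.2)² = 4.52389 m².
Resultant F = γ·h_c·A = 9.81 × 1.11262 × 4.52389 = 49.3774 kN.
I_c = πr⁴/4 = π × 1.2⁴/4 = 1.6286 m⁴.
Centre of pressure: y_p = y_c + I_c/(y_c·A) = 1.2 + 1.6286/(1.2 × 4.52389) = 1.2 + 0.3 = 1.5 m along the plane.
The resultant acts 1.2 + 0.3 = 1.5 m (along the plate) below the hinge at the top edge, so the moment about the hinge is M = F × 1.5 = 49.3774 × 1.5 = 74.0661 kN·m.

M ≈ 74.07 kN·m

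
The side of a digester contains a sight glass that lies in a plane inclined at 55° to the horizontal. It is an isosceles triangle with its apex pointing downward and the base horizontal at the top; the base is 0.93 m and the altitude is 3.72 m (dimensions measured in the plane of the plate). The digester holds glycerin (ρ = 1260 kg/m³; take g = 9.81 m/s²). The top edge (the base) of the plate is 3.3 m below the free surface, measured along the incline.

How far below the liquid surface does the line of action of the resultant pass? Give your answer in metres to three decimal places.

γ = ρg = 1260 × 9.81 / 1000 = 12.3606 kN/m³.
Let θ = 55° be the plate's angle to the horizontal; measure y along the incline from where the plane meets the free surface. Vertical depth h = y·sinθ with sinθ = 0.819152.
With the apex down, the centroid sits h/3 = 3.72/3 = 1.24 m below the base (the top edge), so y_c = 3.3 + 1.24 = 4.54 m and h_c = 4.54 × 0.819152 = 3.71895 m.
A = ½ × 0.93 × 3.72 = 1.7298 m².
Resultant F = γ·h_c·A = 12.3606 × 3.71895 × 1.7298 = 79.5162 kN.
I_c = b·h³/36 = 0.93 × 3.72³/36 = 1.32987 m⁴.
Centre of pressure: y_p = y_c + I_c/(y_c·A) = 4.54 + 1.32987/(4.54 × 1.7298) = 4.54 + 0.169339 = 4.70934 m along the plane.
Vertically, h_p = y_p·sinθ = 4.70934 × 0.819152 = 3.85767 m.

h_p = 3.858 m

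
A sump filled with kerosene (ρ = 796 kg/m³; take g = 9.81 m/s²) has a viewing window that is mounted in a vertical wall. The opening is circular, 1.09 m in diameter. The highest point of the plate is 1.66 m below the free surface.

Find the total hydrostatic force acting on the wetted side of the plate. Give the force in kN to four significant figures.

γ = ρg = 796 × 9.81 / 1000 = 7.80876 kN/m³.
The centroid is at the centre, 0.545 m below the top of the plate, so the centroid depth is h_c = 1.66 + 0.545 = 2.205 m.
A = π(0.545)² = 0.933132 m².
Resultant F = γ·h_c·A = 7.80876 × 2.205 × 0.933132 = 16.067 kN.

F ≈ 16.07 kN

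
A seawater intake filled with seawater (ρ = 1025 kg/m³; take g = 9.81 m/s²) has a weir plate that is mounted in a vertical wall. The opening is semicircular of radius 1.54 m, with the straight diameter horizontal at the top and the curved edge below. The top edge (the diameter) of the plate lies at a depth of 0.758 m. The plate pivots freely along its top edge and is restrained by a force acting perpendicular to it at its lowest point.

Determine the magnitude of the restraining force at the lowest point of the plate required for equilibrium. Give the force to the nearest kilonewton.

P ≈ 26 kN

γ = ρg = 1025 × 9.81 / 1000 = 10.05525 kN/m³.
The centroid of a semicircle lies 4r/(3π) = 0.653596 m from the diameter, here below the top edge, so the centroid depth is h_c = 0.758 + 0.653596 = 1.4116 m.
A = πr²/2 = π × 1.54²/2 = 3.7253 m².
Resultant F = γ·h_c·A = 10.05525 × 1.4116 × 3.7253 = 52.8769 kN.
I_c = (π/8 − 8/(9π))·r⁴ = 0.109757 × 1.54⁴ = 0.617327 m⁴.
Centre of pressure: y_p = y_c + I_c/(y_c·A) = 1.4116 + 0.617327/(1.4116 × 3.7253) = 1.4116 + 0.117393 = 1.52899 m along the plane.
The resultant acts 0.653596 + 0.117393 = 0.770989 m (along the plate) below the hinge at the top edge, so the moment about the hinge is M = F × 0.770989 = 52.8769 × 0.770989 = 40.7675 kN·m.
A normal force at the bottom, 1.54 m from the hinge, must supply this moment: P = 40.7675/1.54 = 26.4724 kN.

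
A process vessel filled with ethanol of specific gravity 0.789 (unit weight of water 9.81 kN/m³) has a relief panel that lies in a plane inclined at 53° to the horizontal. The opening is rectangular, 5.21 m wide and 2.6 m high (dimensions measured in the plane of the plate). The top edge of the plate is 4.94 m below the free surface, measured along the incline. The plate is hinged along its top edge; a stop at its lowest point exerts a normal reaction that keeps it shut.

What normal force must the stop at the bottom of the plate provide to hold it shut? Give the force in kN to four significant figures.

γ = 0.789 × 9.81 = 7.74009 kN/m³.
Let θ = 53° be the plate's angle to the horizontal; measure y along the incline from where the plane meets the free surface. Vertical depth h = y·sinθ with sinθ = 0.798636.
The centroid lies 2.6/2 = 1.3 m below the top edge, so y_c = 4.94 + 1.3 = 6.24 m and h_c = 6.24 × 0.798636 = 4.98349 m.
A = 5.21 × 2.6 = 13.546 m².
Resultant F = γ·h_c·A = 7.74009 × 4.98349 × 13.546 = 522.505 kN.
I_c = b·h³/12 = 5.21 × 2.6³/12 = 7.63091 m⁴.
Centre of pressure: y_p = y_c + I_c/(y_c·A) = 6.24 + 7.63091/(6.24 × 13.546) = 6.24 + 0.0902777 = 6.33028 m along the plane.
The resultant acts 1.3 + 0.0902777 = 1.39028 m (along the plate) below the hinge at the top edge, so the moment about the hinge is M = F × 1.39028 = 522.505 × 1.39028 = 726.428 kN·m.
A normal force at the bottom, 2.6 m from the hinge, must supply this moment: P = 726.428/2.6 = 279.395 kN.

P ≈ 279.4 kN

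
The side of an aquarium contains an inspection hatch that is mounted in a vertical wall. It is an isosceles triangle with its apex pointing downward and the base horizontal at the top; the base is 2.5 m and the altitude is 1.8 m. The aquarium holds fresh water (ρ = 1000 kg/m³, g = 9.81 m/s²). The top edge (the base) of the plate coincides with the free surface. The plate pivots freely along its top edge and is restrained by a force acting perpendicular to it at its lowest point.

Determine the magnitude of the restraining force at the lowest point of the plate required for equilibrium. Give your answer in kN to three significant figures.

γ = ρg = 1000 × 9.81 = 9810 N/m³ = 9.81 kN/m³.
With the apex down, the centroid sits h/3 = 1.8/3 = 0.6 m below the base (the top edge), so the centroid depth is h_c = 0.6 m.
A = ½ × 2.5 × 1.8 = 2.25 m².
Resultant F = γ·h_c·A = 9.81 × 0.6 × 2.25 = 13.2435 kN.
I_c = b·h³/36 = 2.5 × 1.8³/36 = 0.405 m⁴.
Centre of pressure: y_p = y_c + I_c/(y_c·A) = 0.6 + 0.405/(0.6 × 2.25) = 0.6 + 0.3 = 0.9 m along the plane.
The resultant acts 0.6 + 0.3 = 0.9 m (along the plate) below the hinge at the top edge, so the moment about the hinge is M = F × 0.9 = 13.2435 × 0.9 = 11.9192 kN·m.
A normal force at the bottom, 1.8 m from the hinge, must supply this moment: P = 11.9192/1.8 = 6.62178 kN.

P ≈ 6.62 kN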